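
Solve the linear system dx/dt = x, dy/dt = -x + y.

Coefficient matrix A = [[1, 0], [-1, 1]].
Characteristic polynomial det(A - λI) = λ^2 - 2λ + 1 = 0.
Single eigenvalue λ = 1 with algebraic multiplicity 2.
Eigenvector v = (0,1); generalized eigenvector w with (A-λI)w=v is (-1,-3).
General solution: e^(t)[K_1·v + K_2·(t·v + w)].

x(t) = -K_2e^(t), y(t) = K_1e^(t) + K_2te^(t) - 3K_2e^(t)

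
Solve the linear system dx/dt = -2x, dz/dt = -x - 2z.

Coefficient matrix A = [[-2, 0], [-1, -2]].
Characteristic polynomial det(A - λI) = λ^2 + 4λ + 4 = 0.
Single eigenvalue λ = -2 with algebraic multiplicity 2.
Eigenvector v = (0,-1); generalized eigenvector w with (A-λI)w=v is (1,-3).
General solution: e^(-2t)[K_1·v + K_2·(t·v + w)].

x(t) = K_2e^(-2t), z(t) = -K_1e^(-2t) - K_2te^(-2t) - 3K_2e^(-2t)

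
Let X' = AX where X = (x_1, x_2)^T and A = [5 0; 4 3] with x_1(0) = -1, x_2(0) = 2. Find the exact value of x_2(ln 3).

-378

A = [[5,0],[4,3]]; eigenvalues λ = 3, 5.
Eigenvectors: (0,1) for λ=3, (1,2) for λ=5.
From the initial condition, c_1 = 4, c_2 = -1.
x_2(ln 3) = (4)(3^3)(1) + (-1)(3^5)(2) = -378.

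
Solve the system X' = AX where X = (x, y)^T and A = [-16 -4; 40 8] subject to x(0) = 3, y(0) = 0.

Coefficient matrix A = [[-16, -4], [40, 8]].
Characteristic polynomial det(A - λI) = λ^2 + 8λ + 32 = 0.
Eigenvalues λ = -4 ± 4i (complex conjugate pair).
For λ=-4+4i: an eigenvector is (0,1) - i(-1,3) = (0 + i, 1 - 3i).
A real fundamental pair from Re and Im of e^((-4+4i)t)v: X_1 = e^(-4t)(cos(4t)·(0,1) + sin(4t)·(-1,3)), X_2 = e^(-4t)(sin(4t)·(0,1) - cos(4t)·(-1,3)).
General solution: c_1X_1 + c_2X_2.
Applying x(0)=3, y(0)=0 gives c_1=9, c_2=3.

x(t) = -9e^(-4t)sin(4t) + 3e^(-4t)cos(4t), y(t) = 30e^(-4t)sin(4t)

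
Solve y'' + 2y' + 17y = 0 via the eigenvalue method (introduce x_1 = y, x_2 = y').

Let x_1 = y, x_2 = y'. Then x_1' = x_2 and x_2' = -17x_1 - 2x_2.
A = [[0,1],[-17,-2]]; det(A-λI) = λ^2 + 2λ + 17.
Eigenvalues λ = -1 ± 4i.

y(t) = K_1e^(-t)cos(4t) + K_2e^(-t)sin(4t)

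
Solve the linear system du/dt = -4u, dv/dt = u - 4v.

Coefficient matrix A = [[-4, 0], [1, -4]].
Characteristic polynomial det(A - λI) = λ^2 + 8λ + 16 = 0.
Single eigenvalue λ = -4 with algebraic multiplicity 2.
Eigenvector v = (0,-1); generalized eigenvector w with (A-λI)w=v is (-1,-3).
General solution: e^(-4t)[K_1·v + K_2·(t·v + w)].

u(t) = -K_2e^(-4t), v(t) = -K_1e^(-4t) - K_2te^(-4t) - 3K_2e^(-4t)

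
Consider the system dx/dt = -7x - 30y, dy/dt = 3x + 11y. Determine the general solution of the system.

x(t) = -C_1e^(2t)sin(3t) - 3C_1e^(2t)cos(3t) - 3C_2e^(2t)sin(3t) + C_2e^(2t)cos(3t), y(t) = C_1e^(2t)cos(3t) + C_2e^(2t)sin(3t)

Coefficient matrix A = [[-7, -30], [3, 11]].
Characteristic polynomial det(A - λI) = λ^2 - 4λ + 13 = 0.
Eigenvalues λ = 2 ± 3i (complex conjugate pair).
For λ=2+3i: an eigenvector is (-3,1) - i(-1,0) = (-3 + i, 1).
A real fundamental pair from Re and Im of e^((2+3i)t)v: X_1 = e^(2t)(cos(3t)·(-3,1) + sin(3t)·(-1,0)), X_2 = e^(2t)(sin(3t)·(-3,1) - cos(3t)·(-1,0)).
General solution: C_1X_1 + C_2X_2.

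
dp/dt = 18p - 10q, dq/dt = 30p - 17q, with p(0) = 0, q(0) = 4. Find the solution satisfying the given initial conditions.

p(t) = -8e^(3t) + 8e^(-2t), q(t) = -12e^(3t) + 16e^(-2t)

Coefficient matrix A = [[18, -10], [30, -17]].
Characteristic polynomial det(A - λI) = λ^2 - λ - 6 = 0.
Eigenvalues λ = -2, 3.
For λ=-2: (A-λI) row 1 is [20, -10], so an eigenvector is (1, 2).
For λ=3: (A-λI) row 1 is [15, -10], so an eigenvector is (2, 3).
General solution: C_1e^(-2t)(1,2) + C_2e^(3t)(2,3).
Applying p(0)=0, q(0)=4 gives C_1=8, C_2=-4.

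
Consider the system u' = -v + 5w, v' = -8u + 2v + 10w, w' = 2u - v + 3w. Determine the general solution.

u(t) = K_1e^(-2t) + K_2e^(3t) + K_3e^(4t), v(t) = 2K_1e^(-2t) + 2K_2e^(3t) + K_3e^(4t), w(t) = K_2e^(3t) + K_3e^(4t)

Coefficient matrix A = [[0, -1, 5], [-8, 2, 10], [2, -1, 3]].
det(A - λI) = 0 gives eigenvalues λ = -2, 3, 4.
For λ=-2: eigenvector (1,2,0).
For λ=3: eigenvector (1,2,1).
For λ=4: eigenvector (1,1,1).
General solution: K_1e^(-2t)(1,2,0) + K_2e^(3t)(1,2,1) + K_3e^(4t)(1,1,1).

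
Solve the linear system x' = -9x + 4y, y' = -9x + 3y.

Coefficient matrix A = [[-9, 4], [-9, 3]].
Characteristic polynomial det(A - λI) = λ^2 + 6λ + 9 = 0.
Single eigenvalue λ = -3 with algebraic multiplicity 2.
Eigenvector v = (2,3); generalized eigenvector w with (A-λI)w=v is (1,2).
General solution: e^(-3t)[c_1·v + c_2·(t·v + w)].

x(t) = 2c_1e^(-3t) + 2c_2te^(-3t) + c_2e^(-3t), y(t) = 3c_1e^(-3t) + 3c_2te^(-3t) + 2c_2e^(-3t)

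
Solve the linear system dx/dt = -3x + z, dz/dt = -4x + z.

Coefficient matrix A = [[-3, 1], [-4, 1]].
Characteristic polynomial det(A - λI) = λ^2 + 2λ + 1 = 0.
Single eigenvalue λ = -1 with algebraic multiplicity 2.
Eigenvector v = (-1,-2); generalized eigenvector w with (A-λI)w=v is (0,-1).
General solution: e^(-t)[C_1·v + C_2·(t·v + w)].

x(t) = -C_1e^(-t) - C_2te^(-t), z(t) = -2C_1e^(-t) - 2C_2te^(-t) - C_2e^(-t)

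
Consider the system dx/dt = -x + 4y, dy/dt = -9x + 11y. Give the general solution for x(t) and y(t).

Coefficient matrix A = [[-1, 4], [-9, 11]].
Characteristic polynomial det(A - λI) = λ^2 - 10λ + 25 = 0.
Single eigenvalue λ = 5 with algebraic multiplicity 2.
Eigenvector v = (-2,-3); generalized eigenvector w with (A-λI)w=v is (1,1).
General solution: e^(5t)[c_1·v + c_2·(t·v + w)].

x(t) = -2c_1e^(5t) - 2c_2te^(5t) + c_2e^(5t), y(t) = -3c_1e^(5t) - 3c_2te^(5t) + c_2e^(5t)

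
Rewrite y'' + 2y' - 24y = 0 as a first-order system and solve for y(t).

y(t) = K_1e^(4t) + K_2e^(-6t)

Let x_1 = y, x_2 = y'. Then x_1' = x_2 and x_2' = 24x_1 - 2x_2.
A = [[0,1],[24,-2]]; det(A-λI) = λ^2 + 2λ - 24.
Eigenvalues λ = 4, -6 with eigenvectors (1,4), (1,-6).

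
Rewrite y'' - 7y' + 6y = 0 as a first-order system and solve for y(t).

y(t) = C_1e^(t) + C_2e^(6t)

Let x_1 = y, x_2 = y'. Then x_1' = x_2 and x_2' = -6x_1 + 7x_2.
A = [[0,1],[-6,7]]; det(A-λI) = λ^2 - 7λ + 6.
Eigenvalues λ = 1, 6 with eigenvectors (1,1), (1,6).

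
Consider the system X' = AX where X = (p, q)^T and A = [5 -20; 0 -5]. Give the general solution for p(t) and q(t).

p(t) = K_1e^(5t) - 2K_2e^(-5t), q(t) = -K_2e^(-5t)

Coefficient matrix A = [[5, -20], [0, -5]].
Characteristic polynomial det(A - λI) = λ^2 - 25 = 0.
Eigenvalues λ = 5, -5.
For λ=5: (A-λI) row 1 is [0, -20], so an eigenvector is (1, 0).
For λ=-5: (A-λI) row 1 is [10, -20], so an eigenvector is (-2, -1).
General solution: K_1e^(5t)(1,0) + K_2e^(-5t)(-2,-1).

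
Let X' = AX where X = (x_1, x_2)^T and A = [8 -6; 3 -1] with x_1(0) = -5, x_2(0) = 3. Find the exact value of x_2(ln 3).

-1845

A = [[8,-6],[3,-1]]; eigenvalues λ = 2, 5.
Eigenvectors: (1,1) for λ=2, (2,1) for λ=5.
From the initial condition, c_1 = 11, c_2 = -8.
x_2(ln 3) = (11)(3^2)(1) + (-8)(3^5)(1) = -1845.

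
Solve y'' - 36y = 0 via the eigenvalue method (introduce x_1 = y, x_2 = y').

y(t) = c_1e^(6t) + c_2e^(-6t)

Let x_1 = y, x_2 = y'. Then x_1' = x_2 and x_2' = 36x_1.
A = [[0,1],[36,0]]; det(A-λI) = λ^2 - 36.
Eigenvalues λ = 6, -6 with eigenvectors (1,6), (1,-6).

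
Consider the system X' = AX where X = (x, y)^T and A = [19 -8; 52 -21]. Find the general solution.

Coefficient matrix A = [[19, -8], [52, -21]].
Characteristic polynomial det(A - λI) = λ^2 + 2λ + 17 = 0.
Eigenvalues λ = -1 ± 4i (complex conjugate pair).
For λ=-1+4i: an eigenvector is (-1,-3) - i(1,2) = (-1 - i, -3 - 2i).
A real fundamental pair from Re and Im of e^((-1+4i)t)v: X_1 = e^(-t)(cos(4t)·(-1,-3) + sin(4t)·(1,2)), X_2 = e^(-t)(sin(4t)·(-1,-3) - cos(4t)·(1,2)).
General solution: c_1X_1 + c_2X_2.

x(t) = c_1e^(-t)sin(4t) - c_1e^(-t)cos(4t) - c_2e^(-t)sin(4t) - c_2e^(-t)cos(4t), y(t) = 2c_1e^(-t)sin(4t) - 3c_1e^(-t)cos(4t) - 3c_2e^(-t)sin(4t) - 2c_2e^(-t)cos(4t)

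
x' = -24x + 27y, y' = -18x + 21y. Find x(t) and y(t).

x(t) = 3C_1e^(-6t) - C_2e^(3t), y(t) = 2C_1e^(-6t) - C_2e^(3t)

Coefficient matrix A = [[-24, 27], [-18, 21]].
Characteristic polynomial det(A - λI) = λ^2 + 3λ - 18 = 0.
Eigenvalues λ = -6, 3.
For λ=-6: (A-λI) row 1 is [-18, 27], so an eigenvector is (3, 2).
For λ=3: (A-λI) row 1 is [-27, 27], so an eigenvector is (-1, -1).
General solution: C_1e^(-6t)(3,2) + C_2e^(3t)(-1,-1).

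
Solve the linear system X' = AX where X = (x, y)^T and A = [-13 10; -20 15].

x(t) = -c_1e^(t)sin(2t) - 2c_1e^(t)cos(2t) - 2c_2e^(t)sin(2t) + c_2e^(t)cos(2t), y(t) = -c_1e^(t)sin(2t) - 3c_1e^(t)cos(2t) - 3c_2e^(t)sin(2t) + c_2e^(t)cos(2t)

Coefficient matrix A = [[-13, 10], [-20, 15]].
Characteristic polynomial det(A - λI) = λ^2 - 2λ + 5 = 0.
Eigenvalues λ = 1 ± 2i (complex conjugate pair).
For λ=1+2i: an eigenvector is (-2,-3) - i(-1,-1) = (-2 + i, -3 + i).
A real fundamental pair from Re and Im of e^((1+2i)t)v: X_1 = e^(t)(cos(2t)·(-2,-3) + sin(2t)·(-1,-1)), X_2 = e^(t)(sin(2t)·(-2,-3) - cos(2t)·(-1,-1)).
General solution: c_1X_1 + c_2X_2.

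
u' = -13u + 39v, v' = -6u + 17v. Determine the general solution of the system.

Coefficient matrix A = [[-13, 39], [-6, 17]].
Characteristic polynomial det(A - λI) = λ^2 - 4λ + 13 = 0.
Eigenvalues λ = 2 ± 3i (complex conjugate pair).
For λ=2+3i: an eigenvector is (3,1) - i(-2,-1) = (3 + 2i, 1 + i).
A real fundamental pair from Re and Im of e^((2+3i)t)v: X_1 = e^(2t)(cos(3t)·(3,1) + sin(3t)·(-2,-1)), X_2 = e^(2t)(sin(3t)·(3,1) - cos(3t)·(-2,-1)).
General solution: C_1X_1 + C_2X_2.

u(t) = -2C_1e^(2t)sin(3t) + 3C_1e^(2t)cos(3t) + 3C_2e^(2t)sin(3t) + 2C_2e^(2t)cos(3t), v(t) = -C_1e^(2t)sin(3t) + C_1e^(2t)cos(3t) + C_2e^(2t)sin(3t) + C_2e^(2t)cos(3t)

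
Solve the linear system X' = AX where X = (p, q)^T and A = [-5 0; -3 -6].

Coefficient matrix A = [[-5, 0], [-3, -6]].
Characteristic polynomial det(A - λI) = λ^2 + 11λ + 30 = 0.
Eigenvalues λ = -5, -6.
For λ=-5: (A-λI) row 2 is [-3, -1], so an eigenvector is (-1, 3).
For λ=-6: (A-λI) row 1 is [1, 0], so an eigenvector is (0, -1).
General solution: K_1e^(-5t)(-1,3) + K_2e^(-6t)(0,-1).

p(t) = -K_1e^(-5t), q(t) = 3K_1e^(-5t) - K_2e^(-6t)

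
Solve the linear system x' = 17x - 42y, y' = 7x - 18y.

Coefficient matrix A = [[17, -42], [7, -18]].
Characteristic polynomial det(A - λI) = λ^2 + λ - 12 = 0.
Eigenvalues λ = -4, 3.
For λ=-4: (A-λI) row 1 is [21, -42], so an eigenvector is (2, 1).
For λ=3: (A-λI) row 1 is [14, -42], so an eigenvector is (3, 1).
General solution: C_1e^(-4t)(2,1) + C_2e^(3t)(3,1).

x(t) = 2C_1e^(-4t) + 3C_2e^(3t), y(t) = C_1e^(-4t) + C_2e^(3t)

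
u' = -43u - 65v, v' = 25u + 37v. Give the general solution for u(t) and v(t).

Coefficient matrix A = [[-43, -65], [25, 37]].
Characteristic polynomial det(A - λI) = λ^2 + 6λ + 34 = 0.
Eigenvalues λ = -3 ± 5i (complex conjugate pair).
For λ=-3+5i: an eigenvector is (-2,1) - i(3,-2) = (-2 - 3i, 1 + 2i).
A real fundamental pair from Re and Im of e^((-3+5i)t)v: X_1 = e^(-3t)(cos(5t)·(-2,1) + sin(5t)·(3,-2)), X_2 = e^(-3t)(sin(5t)·(-2,1) - cos(5t)·(3,-2)).
General solution: K_1X_1 + K_2X_2.

u(t) = 3K_1e^(-3t)sin(5t) - 2K_1e^(-3t)cos(5t) - 2K_2e^(-3t)sin(5t) - 3K_2e^(-3t)cos(5t), v(t) = -2K_1e^(-3t)sin(5t) + K_1e^(-3t)cos(5t) + K_2e^(-3t)sin(5t) + 2K_2e^(-3t)cos(5t)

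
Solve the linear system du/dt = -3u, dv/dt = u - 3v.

u(t) = -c_2e^(-3t), v(t) = -c_1e^(-3t) - c_2te^(-3t) + 2c_2e^(-3t)

Coefficient matrix A = [[-3, 0], [1, -3]].
Characteristic polynomial det(A - λI) = λ^2 + 6λ + 9 = 0.
Single eigenvalue λ = -3 with algebraic multiplicity 2.
Eigenvector v = (0,-1); generalized eigenvector w with (A-λI)w=v is (-1,2).
General solution: e^(-3t)[c_1·v + c_2·(t·v + w)].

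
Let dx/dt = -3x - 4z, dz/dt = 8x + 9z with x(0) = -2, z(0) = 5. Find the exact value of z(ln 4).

A = [[-3,-4],[8,9]]; eigenvalues λ = 1, 5.
Eigenvectors: (1,-1) for λ=1, (1,-2) for λ=5.
From the initial condition, c_1 = 1, c_2 = -3.
z(ln 4) = (1)(4^1)(-1) + (-3)(4^5)(-2) = 6140.

6140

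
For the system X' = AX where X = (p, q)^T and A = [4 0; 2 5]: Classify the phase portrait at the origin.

A = [[4,0],[2,5]]; det(A-λI) = λ^2 - 9λ + 20.
λ = 5, 4: both positive.

unstable node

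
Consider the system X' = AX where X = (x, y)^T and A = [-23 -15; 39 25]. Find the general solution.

Coefficient matrix A = [[-23, -15], [39, 25]].
Characteristic polynomial det(A - λI) = λ^2 - 2λ + 10 = 0.
Eigenvalues λ = 1 ± 3i (complex conjugate pair).
For λ=1+3i: an eigenvector is (2,-3) - i(-1,2) = (2 + i, -3 - 2i).
A real fundamental pair from Re and Im of e^((1+3i)t)v: X_1 = e^(t)(cos(3t)·(2,-3) + sin(3t)·(-1,2)), X_2 = e^(t)(sin(3t)·(2,-3) - cos(3t)·(-1,2)).
General solution: c_1X_1 + c_2X_2.

x(t) = -c_1e^(t)sin(3t) + 2c_1e^(t)cos(3t) + 2c_2e^(t)sin(3t) + c_2e^(t)cos(3t), y(t) = 2c_1e^(t)sin(3t) - 3c_1e^(t)cos(3t) - 3c_2e^(t)sin(3t) - 2c_2e^(t)cos(3t)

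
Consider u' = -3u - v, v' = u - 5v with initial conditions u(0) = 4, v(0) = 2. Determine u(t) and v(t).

u(t) = 2te^(-4t) + 4e^(-4t), v(t) = 2te^(-4t) + 2e^(-4t)

Coefficient matrix A = [[-3, -1], [1, -5]].
Characteristic polynomial det(A - λI) = λ^2 + 8λ + 16 = 0.
Single eigenvalue λ = -4 with algebraic multiplicity 2.
Eigenvector v = (1,1); generalized eigenvector w with (A-λI)w=v is (0,-1).
General solution: e^(-4t)[C_1·v + C_2·(t·v + w)].
Applying u(0)=4, v(0)=2 gives C_1=4, C_2=2.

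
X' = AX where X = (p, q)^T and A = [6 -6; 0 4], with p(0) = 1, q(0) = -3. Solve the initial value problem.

p(t) = 10e^(6t) - 9e^(4t), q(t) = -3e^(4t)

Coefficient matrix A = [[6, -6], [0, 4]].
Characteristic polynomial det(A - λI) = λ^2 - 10λ + 24 = 0.
Eigenvalues λ = 6, 4.
For λ=6: (A-λI) row 1 is [0, -6], so an eigenvector is (1, 0).
For λ=4: (A-λI) row 1 is [2, -6], so an eigenvector is (3, 1).
General solution: K_1e^(6t)(1,0) + K_2e^(4t)(3,1).
Applying p(0)=1, q(0)=-3 gives K_1=10, K_2=-3.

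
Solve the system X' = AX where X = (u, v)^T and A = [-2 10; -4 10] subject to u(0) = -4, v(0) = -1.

u(t) = 7e^(4t)sin(2t) - 4e^(4t)cos(2t), v(t) = 5e^(4t)sin(2t) - e^(4t)cos(2t)

Coefficient matrix A = [[-2, 10], [-4, 10]].
Characteristic polynomial det(A - λI) = λ^2 - 8λ + 20 = 0.
Eigenvalues λ = 4 ± 2i (complex conjugate pair).
For λ=4+2i: an eigenvector is (-1,-1) - i(-2,-1) = (-1 + 2i, -1 + i).
A real fundamental pair from Re and Im of e^((4+2i)t)v: X_1 = e^(4t)(cos(2t)·(-1,-1) + sin(2t)·(-2,-1)), X_2 = e^(4t)(sin(2t)·(-1,-1) - cos(2t)·(-2,-1)).
General solution: c_1X_1 + c_2X_2.
Applying u(0)=-4, v(0)=-1 gives c_1=-2, c_2=-3.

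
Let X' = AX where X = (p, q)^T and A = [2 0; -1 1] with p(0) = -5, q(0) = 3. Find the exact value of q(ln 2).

A = [[2,0],[-1,1]]; eigenvalues λ = 2, 1.
Eigenvectors: (1,-1) for λ=2, (0,-1) for λ=1.
From the initial condition, c_1 = -5, c_2 = 2.
q(ln 2) = (-5)(2^2)(-1) + (2)(2^1)(-1) = 16.

16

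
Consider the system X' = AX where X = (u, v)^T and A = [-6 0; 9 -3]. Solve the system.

u(t) = -K_1e^(-6t), v(t) = 3K_1e^(-6t) + K_2e^(-3t)

Coefficient matrix A = [[-6, 0], [9, -3]].
Characteristic polynomial det(A - λI) = λ^2 + 9λ + 18 = 0.
Eigenvalues λ = -6, -3.
For λ=-6: (A-λI) row 2 is [9, 3], so an eigenvector is (-1, 3).
For λ=-3: (A-λI) row 1 is [-3, 0], so an eigenvector is (0, 1).
General solution: K_1e^(-6t)(-1,3) + K_2e^(-3t)(0,1).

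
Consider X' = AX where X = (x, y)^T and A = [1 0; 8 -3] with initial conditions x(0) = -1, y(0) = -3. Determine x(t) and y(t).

x(t) = -e^(t), y(t) = -2e^(t) - e^(-3t)

Coefficient matrix A = [[1, 0], [8, -3]].
Characteristic polynomial det(A - λI) = λ^2 + 2λ - 3 = 0.
Eigenvalues λ = 1, -3.
For λ=1: (A-λI) row 2 is [8, -4], so an eigenvector is (-1, -2).
For λ=-3: (A-λI) row 1 is [4, 0], so an eigenvector is (0, 1).
General solution: c_1e^(t)(-1,-2) + c_2e^(-3t)(0,1).
Applying x(0)=-1, y(0)=-3 gives c_1=1, c_2=-1.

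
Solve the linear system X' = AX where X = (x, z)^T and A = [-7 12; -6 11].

x(t) = K_1e^(5t) + 2K_2e^(-t), z(t) = K_1e^(5t) + K_2e^(-t)

Coefficient matrix A = [[-7, 12], [-6, 11]].
Characteristic polynomial det(A - λI) = λ^2 - 4λ - 5 = 0.
Eigenvalues λ = 5, -1.
For λ=5: (A-λI) row 1 is [-12, 12], so an eigenvector is (1, 1).
For λ=-1: (A-λI) row 1 is [-6, 12], so an eigenvector is (2, 1).
General solution: K_1e^(5t)(1,1) + K_2e^(-t)(2,1).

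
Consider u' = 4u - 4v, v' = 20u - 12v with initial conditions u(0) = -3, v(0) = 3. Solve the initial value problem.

Coefficient matrix A = [[4, -4], [20, -12]].
Characteristic polynomial det(A - λI) = λ^2 + 8λ + 32 = 0.
Eigenvalues λ = -4 ± 4i (complex conjugate pair).
For λ=-4+4i: an eigenvector is (-1,-2) - i(0,-1) = (-1, -2 + i).
A real fundamental pair from Re and Im of e^((-4+4i)t)v: X_1 = e^(-4t)(cos(4t)·(-1,-2) + sin(4t)·(0,-1)), X_2 = e^(-4t)(sin(4t)·(-1,-2) - cos(4t)·(0,-1)).
General solution: c_1X_1 + c_2X_2.
Applying u(0)=-3, v(0)=3 gives c_1=3, c_2=9.

u(t) = -9e^(-4t)sin(4t) - 3e^(-4t)cos(4t), v(t) = -21e^(-4t)sin(4t) + 3e^(-4t)cos(4t)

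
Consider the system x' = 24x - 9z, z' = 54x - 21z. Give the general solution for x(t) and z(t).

x(t) = K_1e^(-3t) + K_2e^(6t), z(t) = 3K_1e^(-3t) + 2K_2e^(6t)

Coefficient matrix A = [[24, -9], [54, -21]].
Characteristic polynomial det(A - λI) = λ^2 - 3λ - 18 = 0.
Eigenvalues λ = -3, 6.
For λ=-3: (A-λI) row 1 is [27, -9], so an eigenvector is (1, 3).
For λ=6: (A-λI) row 1 is [18, -9], so an eigenvector is (1, 2).
General solution: K_1e^(-3t)(1,3) + K_2e^(6t)(1,2).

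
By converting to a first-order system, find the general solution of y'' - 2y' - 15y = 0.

y(t) = c_1e^(5t) + c_2e^(-3t)

Let x_1 = y, x_2 = y'. Then x_1' = x_2 and x_2' = 15x_1 + 2x_2.
A = [[0,1],[15,2]]; det(A-λI) = λ^2 - 2λ - 15.
Eigenvalues λ = 5, -3 with eigenvectors (1,5), (1,-3).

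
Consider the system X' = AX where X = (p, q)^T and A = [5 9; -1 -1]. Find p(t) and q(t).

p(t) = 3C_1e^(2t) + 3C_2te^(2t) + C_2e^(2t), q(t) = -C_1e^(2t) - C_2te^(2t)

Coefficient matrix A = [[5, 9], [-1, -1]].
Characteristic polynomial det(A - λI) = λ^2 - 4λ + 4 = 0.
Single eigenvalue λ = 2 with algebraic multiplicity 2.
Eigenvector v = (3,-1); generalized eigenvector w with (A-λI)w=v is (1,0).
General solution: e^(2t)[C_1·v + C_2·(t·v + w)].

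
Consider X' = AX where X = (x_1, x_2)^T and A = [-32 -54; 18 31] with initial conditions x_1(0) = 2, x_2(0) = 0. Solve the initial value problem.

x_1(t) = -6e^(4t) + 8e^(-5t), x_2(t) = 4e^(4t) - 4e^(-5t)

Coefficient matrix A = [[-32, -54], [18, 31]].
Characteristic polynomial det(A - λI) = λ^2 + λ - 20 = 0.
Eigenvalues λ = -5, 4.
For λ=-5: (A-λI) row 1 is [-27, -54], so an eigenvector is (2, -1).
For λ=4: (A-λI) row 1 is [-36, -54], so an eigenvector is (-3, 2).
General solution: C_1e^(-5t)(2,-1) + C_2e^(4t)(-3,2).
Applying x_1(0)=2, x_2(0)=0 gives C_1=4, C_2=2.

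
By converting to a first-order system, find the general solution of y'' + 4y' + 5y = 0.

y(t) = K_1e^(-2t)cos(t) + K_2e^(-2t)sin(t)

Let x_1 = y, x_2 = y'. Then x_1' = x_2 and x_2' = -5x_1 - 4x_2.
A = [[0,1],[-5,-4]]; det(A-λI) = λ^2 + 4λ + 5.
Eigenvalues λ = -2 ± i.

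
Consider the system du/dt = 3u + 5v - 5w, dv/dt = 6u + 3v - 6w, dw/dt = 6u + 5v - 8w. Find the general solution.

u(t) = C_2e^(3t) + C_3e^(-2t), v(t) = -C_1e^(-3t) + C_2e^(3t), w(t) = -C_1e^(-3t) + C_2e^(3t) + C_3e^(-2t)

Coefficient matrix A = [[3, 5, -5], [6, 3, -6], [6, 5, -8]].
det(A - λI) = 0 gives eigenvalues λ = -3, 3, -2.
For λ=-3: eigenvector (0,-1,-1).
For λ=3: eigenvector (1,1,1).
For λ=-2: eigenvector (1,0,1).
General solution: C_1e^(-3t)(0,-1,-1) + C_2e^(3t)(1,1,1) + C_3e^(-2t)(1,0,1).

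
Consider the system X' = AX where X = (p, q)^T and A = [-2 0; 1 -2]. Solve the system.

Coefficient matrix A = [[-2, 0], [1, -2]].
Characteristic polynomial det(A - λI) = λ^2 + 4λ + 4 = 0.
Single eigenvalue λ = -2 with algebraic multiplicity 2.
Eigenvector v = (0,1); generalized eigenvector w with (A-λI)w=v is (1,2).
General solution: e^(-2t)[K_1·v + K_2·(t·v + w)].

p(t) = K_2e^(-2t), q(t) = K_1e^(-2t) + K_2te^(-2t) + 2K_2e^(-2t)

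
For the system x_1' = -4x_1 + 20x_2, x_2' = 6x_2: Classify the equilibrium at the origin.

saddle

A = [[-4,20],[0,6]]; det(A-λI) = λ^2 - 2λ - 24.
λ = 6, -4: opposite signs.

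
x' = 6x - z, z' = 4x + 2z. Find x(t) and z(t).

Coefficient matrix A = [[6, -1], [4, 2]].
Characteristic polynomial det(A - λI) = λ^2 - 8λ + 16 = 0.
Single eigenvalue λ = 4 with algebraic multiplicity 2.
Eigenvector v = (-1,-2); generalized eigenvector w with (A-λI)w=v is (1,3).
General solution: e^(4t)[c_1·v + c_2·(t·v + w)].

x(t) = -c_1e^(4t) - c_2te^(4t) + c_2e^(4t), z(t) = -2c_1e^(4t) - 2c_2te^(4t) + 3c_2e^(4t)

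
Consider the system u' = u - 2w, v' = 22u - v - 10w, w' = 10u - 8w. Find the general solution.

Coefficient matrix A = [[1, 0, -2], [22, -1, -10], [10, 0, -8]].
det(A - λI) = 0 gives eigenvalues λ = -1, -3, -4.
For λ=-1: eigenvector (0,1,0).
For λ=-3: eigenvector (1,-1,2).
For λ=-4: eigenvector (2,2,5).
General solution: c_1e^(-t)(0,1,0) + c_2e^(-3t)(1,-1,2) + c_3e^(-4t)(2,2,5).

u(t) = c_2e^(-3t) + 2c_3e^(-4t), v(t) = c_1e^(-t) - c_2e^(-3t) + 2c_3e^(-4t), w(t) = 2c_2e^(-3t) + 5c_3e^(-4t)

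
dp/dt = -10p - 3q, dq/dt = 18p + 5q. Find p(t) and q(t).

p(t) = -c_1e^(-4t) + c_2e^(-t), q(t) = 2c_1e^(-4t) - 3c_2e^(-t)

Coefficient matrix A = [[-10, -3], [18, 5]].
Characteristic polynomial det(A - λI) = λ^2 + 5λ + 4 = 0.
Eigenvalues λ = -4, -1.
For λ=-4: (A-λI) row 1 is [-6, -3], so an eigenvector is (-1, 2).
For λ=-1: (A-λI) row 1 is [-9, -3], so an eigenvector is (1, -3).
General solution: c_1e^(-4t)(-1,2) + c_2e^(-t)(1,-3).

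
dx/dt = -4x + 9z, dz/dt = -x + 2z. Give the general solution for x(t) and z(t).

Coefficient matrix A = [[-4, 9], [-1, 2]].
Characteristic polynomial det(A - λI) = λ^2 + 2λ + 1 = 0.
Single eigenvalue λ = -1 with algebraic multiplicity 2.
Eigenvector v = (3,1); generalized eigenvector w with (A-λI)w=v is (2,1).
General solution: e^(-t)[c_1·v + c_2·(t·v + w)].

x(t) = 3c_1e^(-t) + 3c_2te^(-t) + 2c_2e^(-t), z(t) = c_1e^(-t) + c_2te^(-t) + c_2e^(-t)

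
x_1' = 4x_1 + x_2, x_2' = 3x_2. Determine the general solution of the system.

x_1(t) = c_1e^(3t) - c_2e^(4t), x_2(t) = -c_1e^(3t)

Coefficient matrix A = [[4, 1], [0, 3]].
Characteristic polynomial det(A - λI) = λ^2 - 7λ + 12 = 0.
Eigenvalues λ = 3, 4.
For λ=3: (A-λI) row 1 is [1, 1], so an eigenvector is (1, -1).
For λ=4: (A-λI) row 1 is [0, 1], so an eigenvector is (-1, 0).
General solution: c_1e^(3t)(1,-1) + c_2e^(4t)(-1,0).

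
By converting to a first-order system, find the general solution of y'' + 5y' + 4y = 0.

y(t) = c_1e^(-t) + c_2e^(-4t)

Let x_1 = y, x_2 = y'. Then x_1' = x_2 and x_2' = -4x_1 - 5x_2.
A = [[0,1],[-4,-5]]; det(A-λI) = λ^2 + 5λ + 4.
Eigenvalues λ = -1, -4 with eigenvectors (1,-1), (1,-4).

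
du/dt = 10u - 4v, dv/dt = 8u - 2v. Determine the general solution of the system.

Coefficient matrix A = [[10, -4], [8, -2]].
Characteristic polynomial det(A - λI) = λ^2 - 8λ + 12 = 0.
Eigenvalues λ = 2, 6.
For λ=2: (A-λI) row 1 is [8, -4], so an eigenvector is (1, 2).
For λ=6: (A-λI) row 1 is [4, -4], so an eigenvector is (1, 1).
General solution: K_1e^(2t)(1,2) + K_2e^(6t)(1,1).

u(t) = K_1e^(2t) + K_2e^(6t), v(t) = 2K_1e^(2t) + K_2e^(6t)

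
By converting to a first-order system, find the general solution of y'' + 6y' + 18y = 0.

y(t) = C_1e^(-3t)cos(3t) + C_2e^(-3t)sin(3t)

Let x_1 = y, x_2 = y'. Then x_1' = x_2 and x_2' = -18x_1 - 6x_2.
A = [[0,1],[-18,-6]]; det(A-λI) = λ^2 + 6λ + 18.
Eigenvalues λ = -3 ± 3i.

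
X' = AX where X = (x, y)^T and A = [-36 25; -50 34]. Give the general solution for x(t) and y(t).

x(t) = C_1e^(-t)sin(5t) + 2C_1e^(-t)cos(5t) + 2C_2e^(-t)sin(5t) - C_2e^(-t)cos(5t), y(t) = C_1e^(-t)sin(5t) + 3C_1e^(-t)cos(5t) + 3C_2e^(-t)sin(5t) - C_2e^(-t)cos(5t)

Coefficient matrix A = [[-36, 25], [-50, 34]].
Characteristic polynomial det(A - λI) = λ^2 + 2λ + 26 = 0.
Eigenvalues λ = -1 ± 5i (complex conjugate pair).
For λ=-1+5i: an eigenvector is (2,3) - i(1,1) = (2 - i, 3 - i).
A real fundamental pair from Re and Im of e^((-1+5i)t)v: X_1 = e^(-t)(cos(5t)·(2,3) + sin(5t)·(1,1)), X_2 = e^(-t)(sin(5t)·(2,3) - cos(5t)·(1,1)).
General solution: C_1X_1 + C_2X_2.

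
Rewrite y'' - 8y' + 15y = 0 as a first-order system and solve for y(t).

Let x_1 = y, x_2 = y'. Then x_1' = x_2 and x_2' = -15x_1 + 8x_2.
A = [[0,1],[-15,8]]; det(A-λI) = λ^2 - 8λ + 15.
Eigenvalues λ = 5, 3 with eigenvectors (1,5), (1,3).

y(t) = C_1e^(5t) + C_2e^(3t)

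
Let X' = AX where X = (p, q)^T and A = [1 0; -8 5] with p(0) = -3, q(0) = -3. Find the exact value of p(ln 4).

-12

A = [[1,0],[-8,5]]; eigenvalues λ = 1, 5.
Eigenvectors: (1,2) for λ=1, (0,-1) for λ=5.
From the initial condition, c_1 = -3, c_2 = -3.
p(ln 4) = (-3)(4^1)(1) + (-3)(4^5)(0) = -12.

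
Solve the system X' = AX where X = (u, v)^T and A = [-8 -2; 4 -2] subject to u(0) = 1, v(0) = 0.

Coefficient matrix A = [[-8, -2], [4, -2]].
Characteristic polynomial det(A - λI) = λ^2 + 10λ + 24 = 0.
Eigenvalues λ = -4, -6.
For λ=-4: (A-λI) row 1 is [-4, -2], so an eigenvector is (-1, 2).
For λ=-6: (A-λI) row 1 is [-2, -2], so an eigenvector is (1, -1).
General solution: K_1e^(-4t)(-1,2) + K_2e^(-6t)(1,-1).
Applying u(0)=1, v(0)=0 gives K_1=1, K_2=2.

u(t) = -e^(-4t) + 2e^(-6t), v(t) = 2e^(-4t) - 2e^(-6t)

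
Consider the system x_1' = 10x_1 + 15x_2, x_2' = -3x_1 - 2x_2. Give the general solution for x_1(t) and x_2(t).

x_1(t) = 2C_1e^(4t)sin(3t) + C_1e^(4t)cos(3t) + C_2e^(4t)sin(3t) - 2C_2e^(4t)cos(3t), x_2(t) = -C_1e^(4t)sin(3t) + C_2e^(4t)cos(3t)

Coefficient matrix A = [[10, 15], [-3, -2]].
Characteristic polynomial det(A - λI) = λ^2 - 8λ + 25 = 0.
Eigenvalues λ = 4 ± 3i (complex conjugate pair).
For λ=4+3i: an eigenvector is (1,0) - i(2,-1) = (1 - 2i, 0 + i).
A real fundamental pair from Re and Im of e^((4+3i)t)v: X_1 = e^(4t)(cos(3t)·(1,0) + sin(3t)·(2,-1)), X_2 = e^(4t)(sin(3t)·(1,0) - cos(3t)·(2,-1)).
General solution: C_1X_1 + C_2X_2.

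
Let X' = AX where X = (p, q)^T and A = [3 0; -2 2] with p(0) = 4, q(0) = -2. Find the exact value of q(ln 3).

A = [[3,0],[-2,2]]; eigenvalues λ = 2, 3.
Eigenvectors: (0,1) for λ=2, (-1,2) for λ=3.
From the initial condition, c_1 = 6, c_2 = -4.
q(ln 3) = (6)(3^2)(1) + (-4)(3^3)(2) = -162.

-162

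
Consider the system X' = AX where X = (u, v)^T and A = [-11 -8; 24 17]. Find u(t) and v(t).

Coefficient matrix A = [[-11, -8], [24, 17]].
Characteristic polynomial det(A - λI) = λ^2 - 6λ + 5 = 0.
Eigenvalues λ = 1, 5.
For λ=1: (A-λI) row 1 is [-12, -8], so an eigenvector is (2, -3).
For λ=5: (A-λI) row 1 is [-16, -8], so an eigenvector is (1, -2).
General solution: K_1e^(t)(2,-3) + K_2e^(5t)(1,-2).

u(t) = 2K_1e^(t) + K_2e^(5t), v(t) = -3K_1e^(t) - 2K_2e^(5t)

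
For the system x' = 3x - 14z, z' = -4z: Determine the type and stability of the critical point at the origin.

saddle

A = [[3,-14],[0,-4]]; det(A-λI) = λ^2 + λ - 12.
λ = 3, -4: opposite signs.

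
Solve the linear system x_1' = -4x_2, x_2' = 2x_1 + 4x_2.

Coefficient matrix A = [[0, -4], [2, 4]].
Characteristic polynomial det(A - λI) = λ^2 - 4λ + 8 = 0.
Eigenvalues λ = 2 ± 2i (complex conjugate pair).
For λ=2+2i: an eigenvector is (1,0) - i(-1,1) = (1 + i, 0 - i).
A real fundamental pair from Re and Im of e^((2+2i)t)v: X_1 = e^(2t)(cos(2t)·(1,0) + sin(2t)·(-1,1)), X_2 = e^(2t)(sin(2t)·(1,0) - cos(2t)·(-1,1)).
General solution: c_1X_1 + c_2X_2.

x_1(t) = -c_1e^(2t)sin(2t) + c_1e^(2t)cos(2t) + c_2e^(2t)sin(2t) + c_2e^(2t)cos(2t), x_2(t) = c_1e^(2t)sin(2t) - c_2e^(2t)cos(2t)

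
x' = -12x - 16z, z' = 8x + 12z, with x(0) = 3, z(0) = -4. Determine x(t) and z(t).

Coefficient matrix A = [[-12, -16], [8, 12]].
Characteristic polynomial det(A - λI) = λ^2 - 16 = 0.
Eigenvalues λ = 4, -4.
For λ=4: (A-λI) row 1 is [-16, -16], so an eigenvector is (1, -1).
For λ=-4: (A-λI) row 1 is [-8, -16], so an eigenvector is (2, -1).
General solution: c_1e^(4t)(1,-1) + c_2e^(-4t)(2,-1).
Applying x(0)=3, z(0)=-4 gives c_1=5, c_2=-1.

x(t) = 5e^(4t) - 2e^(-4t), z(t) = -5e^(4t) + e^(-4t)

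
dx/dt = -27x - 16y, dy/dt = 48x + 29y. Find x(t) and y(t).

x(t) = -C_1e^(5t) - 2C_2e^(-3t), y(t) = 2C_1e^(5t) + 3C_2e^(-3t)

Coefficient matrix A = [[-27, -16], [48, 29]].
Characteristic polynomial det(A - λI) = λ^2 - 2λ - 15 = 0.
Eigenvalues λ = 5, -3.
For λ=5: (A-λI) row 1 is [-32, -16], so an eigenvector is (-1, 2).
For λ=-3: (A-λI) row 1 is [-24, -16], so an eigenvector is (-2, 3).
General solution: C_1e^(5t)(-1,2) + C_2e^(-3t)(-2,3).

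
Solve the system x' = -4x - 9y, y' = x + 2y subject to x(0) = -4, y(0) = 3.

x(t) = -15te^(-t) - 4e^(-t), y(t) = 5te^(-t) + 3e^(-t)

Coefficient matrix A = [[-4, -9], [1, 2]].
Characteristic polynomial det(A - λI) = λ^2 + 2λ + 1 = 0.
Single eigenvalue λ = -1 with algebraic multiplicity 2.
Eigenvector v = (-3,1); generalized eigenvector w with (A-λI)w=v is (-2,1).
General solution: e^(-t)[c_1·v + c_2·(t·v + w)].
Applying x(0)=-4, y(0)=3 gives c_1=-2, c_2=5.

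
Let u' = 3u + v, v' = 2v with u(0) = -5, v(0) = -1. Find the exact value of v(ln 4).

-16

A = [[3,1],[0,2]]; eigenvalues λ = 3, 2.
Eigenvectors: (-1,0) for λ=3, (1,-1) for λ=2.
From the initial condition, c_1 = 6, c_2 = 1.
v(ln 4) = (6)(4^3)(0) + (1)(4^2)(-1) = -16.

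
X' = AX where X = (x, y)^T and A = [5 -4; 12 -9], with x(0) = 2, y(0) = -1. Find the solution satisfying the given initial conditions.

x(t) = 10e^(-t) - 8e^(-3t), y(t) = 15e^(-t) - 16e^(-3t)

Coefficient matrix A = [[5, -4], [12, -9]].
Characteristic polynomial det(A - λI) = λ^2 + 4λ + 3 = 0.
Eigenvalues λ = -3, -1.
For λ=-3: (A-λI) row 1 is [8, -4], so an eigenvector is (1, 2).
For λ=-1: (A-λI) row 1 is [6, -4], so an eigenvector is (-2, -3).
General solution: C_1e^(-3t)(1,2) + C_2e^(-t)(-2,-3).
Applying x(0)=2, y(0)=-1 gives C_1=-8, C_2=-5.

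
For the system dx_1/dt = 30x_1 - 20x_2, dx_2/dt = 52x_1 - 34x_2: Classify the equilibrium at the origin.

stable spiral

A = [[30,-20],[52,-34]]; det(A-λI) = λ^2 + 4λ + 20.
λ = -2 ± 4i: negative real part.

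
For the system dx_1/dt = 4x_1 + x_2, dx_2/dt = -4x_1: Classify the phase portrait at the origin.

A = [[4,1],[-4,0]]; det(A-λI) = λ^2 - 4λ + 4.
repeated λ = 2 with a single eigenvector.

unstable improper node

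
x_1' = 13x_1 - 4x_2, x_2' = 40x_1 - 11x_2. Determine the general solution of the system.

Coefficient matrix A = [[13, -4], [40, -11]].
Characteristic polynomial det(A - λI) = λ^2 - 2λ + 17 = 0.
Eigenvalues λ = 1 ± 4i (complex conjugate pair).
For λ=1+4i: an eigenvector is (1,3) - i(0,1) = (1, 3 - i).
A real fundamental pair from Re and Im of e^((1+4i)t)v: X_1 = e^(t)(cos(4t)·(1,3) + sin(4t)·(0,1)), X_2 = e^(t)(sin(4t)·(1,3) - cos(4t)·(0,1)).
General solution: C_1X_1 + C_2X_2.

x_1(t) = C_1e^(t)cos(4t) + C_2e^(t)sin(4t), x_2(t) = C_1e^(t)sin(4t) + 3C_1e^(t)cos(4t) + 3C_2e^(t)sin(4t) - C_2e^(t)cos(4t)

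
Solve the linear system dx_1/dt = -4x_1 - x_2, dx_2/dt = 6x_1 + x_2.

x_1(t) = -c_1e^(-t) - c_2e^(-2t), x_2(t) = 3c_1e^(-t) + 2c_2e^(-2t)

Coefficient matrix A = [[-4, -1], [6, 1]].
Characteristic polynomial det(A - λI) = λ^2 + 3λ + 2 = 0.
Eigenvalues λ = -1, -2.
For λ=-1: (A-λI) row 1 is [-3, -1], so an eigenvector is (-1, 3).
For λ=-2: (A-λI) row 1 is [-2, -1], so an eigenvector is (-1, 2).
General solution: c_1e^(-t)(-1,3) + c_2e^(-2t)(-1,2).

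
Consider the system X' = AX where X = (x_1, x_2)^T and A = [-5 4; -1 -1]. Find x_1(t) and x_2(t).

x_1(t) = 2c_1e^(-3t) + 2c_2te^(-3t) + c_2e^(-3t), x_2(t) = c_1e^(-3t) + c_2te^(-3t) + c_2e^(-3t)

Coefficient matrix A = [[-5, 4], [-1, -1]].
Characteristic polynomial det(A - λI) = λ^2 + 6λ + 9 = 0.
Single eigenvalue λ = -3 with algebraic multiplicity 2.
Eigenvector v = (2,1); generalized eigenvector w with (A-λI)w=v is (1,1).
General solution: e^(-3t)[c_1·v + c_2·(t·v + w)].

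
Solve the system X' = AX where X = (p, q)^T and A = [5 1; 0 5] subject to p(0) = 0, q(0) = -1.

Coefficient matrix A = [[5, 1], [0, 5]].
Characteristic polynomial det(A - λI) = λ^2 - 10λ + 25 = 0.
Single eigenvalue λ = 5 with algebraic multiplicity 2.
Eigenvector v = (-1,0); generalized eigenvector w with (A-λI)w=v is (2,-1).
General solution: e^(5t)[K_1·v + K_2·(t·v + w)].
Applying p(0)=0, q(0)=-1 gives K_1=2, K_2=1.

p(t) = -te^(5t), q(t) = -e^(5t)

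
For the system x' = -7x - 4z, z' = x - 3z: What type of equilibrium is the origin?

A = [[-7,-4],[1,-3]]; det(A-λI) = λ^2 + 10λ + 25.
repeated λ = -5 with a single eigenvector.

stable improper node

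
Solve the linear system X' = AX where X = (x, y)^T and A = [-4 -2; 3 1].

x(t) = 2c_1e^(-t) + c_2e^(-2t), y(t) = -3c_1e^(-t) - c_2e^(-2t)

Coefficient matrix A = [[-4, -2], [3, 1]].
Characteristic polynomial det(A - λI) = λ^2 + 3λ + 2 = 0.
Eigenvalues λ = -1, -2.
For λ=-1: (A-λI) row 1 is [-3, -2], so an eigenvector is (2, -3).
For λ=-2: (A-λI) row 1 is [-2, -2], so an eigenvector is (1, -1).
General solution: c_1e^(-t)(2,-3) + c_2e^(-2t)(1,-1).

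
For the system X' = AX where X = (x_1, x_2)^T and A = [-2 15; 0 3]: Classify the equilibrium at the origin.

A = [[-2,15],[0,3]]; det(A-λI) = λ^2 - λ - 6.
λ = 3, -2: opposite signs.

saddle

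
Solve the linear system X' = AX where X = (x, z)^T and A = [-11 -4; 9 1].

x(t) = 2C_1e^(-5t) + 2C_2te^(-5t) - C_2e^(-5t), z(t) = -3C_1e^(-5t) - 3C_2te^(-5t) + C_2e^(-5t)

Coefficient matrix A = [[-11, -4], [9, 1]].
Characteristic polynomial det(A - λI) = λ^2 + 10λ + 25 = 0.
Single eigenvalue λ = -5 with algebraic multiplicity 2.
Eigenvector v = (2,-3); generalized eigenvector w with (A-λI)w=v is (-1,1).
General solution: e^(-5t)[C_1·v + C_2·(t·v + w)].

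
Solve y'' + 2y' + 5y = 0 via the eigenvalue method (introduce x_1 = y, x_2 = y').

Let x_1 = y, x_2 = y'. Then x_1' = x_2 and x_2' = -5x_1 - 2x_2.
A = [[0,1],[-5,-2]]; det(A-λI) = λ^2 + 2λ + 5.
Eigenvalues λ = -1 ± 2i.

y(t) = C_1e^(-t)cos(2t) + C_2e^(-t)sin(2t)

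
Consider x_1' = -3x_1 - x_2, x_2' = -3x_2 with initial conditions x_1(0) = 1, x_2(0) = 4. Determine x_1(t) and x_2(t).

x_1(t) = -4te^(-3t) + e^(-3t), x_2(t) = 4e^(-3t)

Coefficient matrix A = [[-3, -1], [0, -3]].
Characteristic polynomial det(A - λI) = λ^2 + 6λ + 9 = 0.
Single eigenvalue λ = -3 with algebraic multiplicity 2.
Eigenvector v = (1,0); generalized eigenvector w with (A-λI)w=v is (1,-1).
General solution: e^(-3t)[K_1·v + K_2·(t·v + w)].
Applying x_1(0)=1, x_2(0)=4 gives K_1=5, K_2=-4.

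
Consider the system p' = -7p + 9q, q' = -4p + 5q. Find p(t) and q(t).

p(t) = 3C_1e^(-t) + 3C_2te^(-t) - 2C_2e^(-t), q(t) = 2C_1e^(-t) + 2C_2te^(-t) - C_2e^(-t)

Coefficient matrix A = [[-7, 9], [-4, 5]].
Characteristic polynomial det(A - λI) = λ^2 + 2λ + 1 = 0.
Single eigenvalue λ = -1 with algebraic multiplicity 2.
Eigenvector v = (3,2); generalized eigenvector w with (A-λI)w=v is (-2,-1).
General solution: e^(-t)[C_1·v + C_2·(t·v + w)].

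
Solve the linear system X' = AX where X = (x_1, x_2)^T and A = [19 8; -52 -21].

x_1(t) = -K_1e^(-t)sin(4t) + K_1e^(-t)cos(4t) + K_2e^(-t)sin(4t) + K_2e^(-t)cos(4t), x_2(t) = 2K_1e^(-t)sin(4t) - 3K_1e^(-t)cos(4t) - 3K_2e^(-t)sin(4t) - 2K_2e^(-t)cos(4t)

Coefficient matrix A = [[19, 8], [-52, -21]].
Characteristic polynomial det(A - λI) = λ^2 + 2λ + 17 = 0.
Eigenvalues λ = -1 ± 4i (complex conjugate pair).
For λ=-1+4i: an eigenvector is (1,-3) - i(-1,2) = (1 + i, -3 - 2i).
A real fundamental pair from Re and Im of e^((-1+4i)t)v: X_1 = e^(-t)(cos(4t)·(1,-3) + sin(4t)·(-1,2)), X_2 = e^(-t)(sin(4t)·(1,-3) - cos(4t)·(-1,2)).
General solution: K_1X_1 + K_2X_2.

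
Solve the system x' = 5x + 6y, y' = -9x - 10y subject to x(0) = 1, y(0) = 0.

Coefficient matrix A = [[5, 6], [-9, -10]].
Characteristic polynomial det(A - λI) = λ^2 + 5λ + 4 = 0.
Eigenvalues λ = -4, -1.
For λ=-4: (A-λI) row 1 is [9, 6], so an eigenvector is (2, -3).
For λ=-1: (A-λI) row 1 is [6, 6], so an eigenvector is (-1, 1).
General solution: C_1e^(-4t)(2,-3) + C_2e^(-t)(-1,1).
Applying x(0)=1, y(0)=0 gives C_1=-1, C_2=-3.

x(t) = 3e^(-t) - 2e^(-4t), y(t) = -3e^(-t) + 3e^(-4t)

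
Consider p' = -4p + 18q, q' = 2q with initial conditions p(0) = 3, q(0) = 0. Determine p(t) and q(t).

p(t) = 3e^(-4t), q(t) = 0

Coefficient matrix A = [[-4, 18], [0, 2]].
Characteristic polynomial det(A - λI) = λ^2 + 2λ - 8 = 0.
Eigenvalues λ = 2, -4.
For λ=2: (A-λI) row 1 is [-6, 18], so an eigenvector is (-3, -1).
For λ=-4: (A-λI) row 1 is [0, 18], so an eigenvector is (1, 0).
General solution: C_1e^(2t)(-3,-1) + C_2e^(-4t)(1,0).
Applying p(0)=3, q(0)=0 gives C_1=0, C_2=3.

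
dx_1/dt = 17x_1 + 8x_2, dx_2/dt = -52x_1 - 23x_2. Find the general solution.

x_1(t) = -c_1e^(-3t)sin(4t) + c_1e^(-3t)cos(4t) + c_2e^(-3t)sin(4t) + c_2e^(-3t)cos(4t), x_2(t) = 2c_1e^(-3t)sin(4t) - 3c_1e^(-3t)cos(4t) - 3c_2e^(-3t)sin(4t) - 2c_2e^(-3t)cos(4t)

Coefficient matrix A = [[17, 8], [-52, -23]].
Characteristic polynomial det(A - λI) = λ^2 + 6λ + 25 = 0.
Eigenvalues λ = -3 ± 4i (complex conjugate pair).
For λ=-3+4i: an eigenvector is (1,-3) - i(-1,2) = (1 + i, -3 - 2i).
A real fundamental pair from Re and Im of e^((-3+4i)t)v: X_1 = e^(-3t)(cos(4t)·(1,-3) + sin(4t)·(-1,2)), X_2 = e^(-3t)(sin(4t)·(1,-3) - cos(4t)·(-1,2)).
General solution: c_1X_1 + c_2X_2.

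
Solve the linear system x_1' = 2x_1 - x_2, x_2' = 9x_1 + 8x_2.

Coefficient matrix A = [[2, -1], [9, 8]].
Characteristic polynomial det(A - λI) = λ^2 - 10λ + 25 = 0.
Single eigenvalue λ = 5 with algebraic multiplicity 2.
Eigenvector v = (1,-3); generalized eigenvector w with (A-λI)w=v is (0,-1).
General solution: e^(5t)[C_1·v + C_2·(t·v + w)].

x_1(t) = C_1e^(5t) + C_2te^(5t), x_2(t) = -3C_1e^(5t) - 3C_2te^(5t) - C_2e^(5t)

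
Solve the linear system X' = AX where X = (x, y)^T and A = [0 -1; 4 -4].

Coefficient matrix A = [[0, -1], [4, -4]].
Characteristic polynomial det(A - λI) = λ^2 + 4λ + 4 = 0.
Single eigenvalue λ = -2 with algebraic multiplicity 2.
Eigenvector v = (1,2); generalized eigenvector w with (A-λI)w=v is (2,3).
General solution: e^(-2t)[c_1·v + c_2·(t·v + w)].

x(t) = c_1e^(-2t) + c_2te^(-2t) + 2c_2e^(-2t), y(t) = 2c_1e^(-2t) + 2c_2te^(-2t) + 3c_2e^(-2t)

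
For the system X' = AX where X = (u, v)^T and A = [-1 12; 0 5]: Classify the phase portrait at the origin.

saddle

A = [[-1,12],[0,5]]; det(A-λI) = λ^2 - 4λ - 5.
λ = -1, 5: opposite signs.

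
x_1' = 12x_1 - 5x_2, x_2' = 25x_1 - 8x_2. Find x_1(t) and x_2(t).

Coefficient matrix A = [[12, -5], [25, -8]].
Characteristic polynomial det(A - λI) = λ^2 - 4λ + 29 = 0.
Eigenvalues λ = 2 ± 5i (complex conjugate pair).
For λ=2+5i: an eigenvector is (1,2) - i(0,1) = (1, 2 - i).
A real fundamental pair from Re and Im of e^((2+5i)t)v: X_1 = e^(2t)(cos(5t)·(1,2) + sin(5t)·(0,1)), X_2 = e^(2t)(sin(5t)·(1,2) - cos(5t)·(0,1)).
General solution: K_1X_1 + K_2X_2.

x_1(t) = K_1e^(2t)cos(5t) + K_2e^(2t)sin(5t), x_2(t) = K_1e^(2t)sin(5t) + 2K_1e^(2t)cos(5t) + 2K_2e^(2t)sin(5t) - K_2e^(2t)cos(5t)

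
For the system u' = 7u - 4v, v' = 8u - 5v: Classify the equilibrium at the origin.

A = [[7,-4],[8,-5]]; det(A-λI) = λ^2 - 2λ - 3.
λ = 3, -1: opposite signs.

saddle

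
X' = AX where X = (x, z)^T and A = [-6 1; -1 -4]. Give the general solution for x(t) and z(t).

x(t) = c_1e^(-5t) + c_2te^(-5t) - 3c_2e^(-5t), z(t) = c_1e^(-5t) + c_2te^(-5t) - 2c_2e^(-5t)

Coefficient matrix A = [[-6, 1], [-1, -4]].
Characteristic polynomial det(A - λI) = λ^2 + 10λ + 25 = 0.
Single eigenvalue λ = -5 with algebraic multiplicity 2.
Eigenvector v = (1,1); generalized eigenvector w with (A-λI)w=v is (-3,-2).
General solution: e^(-5t)[c_1·v + c_2·(t·v + w)].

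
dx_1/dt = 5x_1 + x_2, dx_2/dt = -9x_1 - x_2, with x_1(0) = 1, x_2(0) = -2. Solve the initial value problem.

x_1(t) = te^(2t) + e^(2t), x_2(t) = -3te^(2t) - 2e^(2t)

Coefficient matrix A = [[5, 1], [-9, -1]].
Characteristic polynomial det(A - λI) = λ^2 - 4λ + 4 = 0.
Single eigenvalue λ = 2 with algebraic multiplicity 2.
Eigenvector v = (-1,3); generalized eigenvector w with (A-λI)w=v is (-1,2).
General solution: e^(2t)[C_1·v + C_2·(t·v + w)].
Applying x_1(0)=1, x_2(0)=-2 gives C_1=0, C_2=-1.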